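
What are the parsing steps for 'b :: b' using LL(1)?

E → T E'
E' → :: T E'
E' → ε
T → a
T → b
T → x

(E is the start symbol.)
Stack is shown with the top on the left.

Stack      Input     Action
---------------------------
E $        b :: b $  output E → T E'
T E' $     b :: b $  output T → b
b E' $     b :: b $  match 'b'
E' $       :: b $    output E' → :: T E'
:: T E' $  :: b $    match '::'
T E' $     b $       output T → b
b E' $     b $       match 'b'
E' $       $         output E' → ε
$          $         accept

The string is accepted.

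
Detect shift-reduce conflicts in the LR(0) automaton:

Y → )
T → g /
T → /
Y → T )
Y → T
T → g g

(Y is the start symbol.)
Yes — I3: [Y → T .] vs [Y → T . )]

Augment with Y' → Y and build the canonical LR(0) collection (I0 = CLOSURE({[Y' → . Y]}), then GOTO on every symbol after a dot until no new states appear). It has 9 states:
  I0: { [T → . /], [T → . g /], [T → . g g], [Y → . )], [Y → . T )], [Y → . T], [Y' → . Y] }  — shift
  I1: { [Y → ) .] }  — reduce
  I2: { [T → / .] }  — reduce
  I3: { [Y → T . )], [Y → T .] }  — shift, reduce
  I4: { [Y' → Y .] }  — accept
  I5: { [T → g . /], [T → g . g] }  — shift
  I6: { [T → g / .] }  — reduce
  I7: { [T → g g .] }  — reduce
  I8: { [Y → T ) .] }  — reduce

I3 contains reduce item [Y → T .] and shift item [Y → T . )] — shift-reduce conflict.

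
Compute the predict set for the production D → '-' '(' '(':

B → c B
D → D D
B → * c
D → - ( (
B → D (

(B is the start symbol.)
PREDICT(D → '-' '(' '(') = (FIRST(RHS) \ {ε}) ∪ (FOLLOW(D) if ε ∈ FIRST(RHS), i.e. RHS ⇒* ε)
FIRST('-' '(' '(') = { '-' }
ε ∉ FIRST('-' '(' '('), so FOLLOW(D) is not added.
PREDICT(D → '-' '(' '(') = { '-' }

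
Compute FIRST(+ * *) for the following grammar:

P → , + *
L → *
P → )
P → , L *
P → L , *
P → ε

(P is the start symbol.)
{ '+' }

To compute FIRST(+ * *), process the symbols left to right:
Symbol + is a terminal. Add '+' and stop.
FIRST(+ * *) = { '+' }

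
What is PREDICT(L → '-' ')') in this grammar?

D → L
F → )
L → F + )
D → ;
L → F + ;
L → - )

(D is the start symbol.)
{ '-' }

PREDICT(L → '-' ')') = (FIRST(RHS) \ {ε}) ∪ (FOLLOW(L) if ε ∈ FIRST(RHS), i.e. RHS ⇒* ε)
FIRST('-' ')') = { '-' }
ε ∉ FIRST('-' ')'), so FOLLOW(L) is not added.
PREDICT(L → '-' ')') = { '-' }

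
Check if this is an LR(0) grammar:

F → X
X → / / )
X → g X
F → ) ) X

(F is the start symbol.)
A grammar is LR(0) if no state in the canonical LR(0) collection has:
  - both a shift item (dot before a terminal) and a complete item (shift-reduce conflict), or
  - two or more complete items (reduce-reduce conflict; the accept item [F' → F .] counts as a complete item here).

Augment with F' → F and build the canonical LR(0) collection (I0 = CLOSURE({[F' → . F]}), then GOTO on every symbol after a dot until no new states appear). It has 11 states:
  I0: { [F → . ) ) X], [F → . X], [F' → . F], [X → . / / )], [X → . g X] }  — shift
  I1: { [F → ) . ) X] }  — shift
  I2: { [X → / . / )] }  — shift
  I3: { [F' → F .] }  — accept
  I4: { [F → X .] }  — reduce
  I5: { [X → . / / )], [X → . g X], [X → g . X] }  — shift
  I6: { [X → g X .] }  — reduce
  I7: { [X → / / . )] }  — shift
  I8: { [X → / / ) .] }  — reduce
  I9: { [F → ) ) . X], [X → . / / )], [X → . g X] }  — shift
  I10: { [F → ) ) X .] }  — reduce

Every state is either a pure shift/goto state or contains exactly one complete item and nothing to shift — no conflicts. The grammar is LR(0).

Answer: Yes, the grammar is LR(0)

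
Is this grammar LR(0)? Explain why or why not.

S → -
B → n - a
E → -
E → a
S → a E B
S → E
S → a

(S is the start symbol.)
A grammar is LR(0) if no state in the canonical LR(0) collection has:
  - both a shift item (dot before a terminal) and a complete item (shift-reduce conflict), or
  - two or more complete items (reduce-reduce conflict; the accept item [S' → S .] counts as a complete item here).

Augment with S' → S and build the canonical LR(0) collection (I0 = CLOSURE({[S' → . S]}), then GOTO on every symbol after a dot until no new states appear). It has 12 states:
  I0: { [E → . -], [E → . a], [S → . -], [S → . E], [S → . a E B], [S → . a], [S' → . S] }  — shift
  I1: { [E → - .], [S → - .] }  — 2 reduces
  I2: { [S → E .] }  — reduce
  I3: { [S' → S .] }  — accept
  I4: { [E → . -], [E → . a], [E → a .], [S → a . E B], [S → a .] }  — shift, 2 reduces
  I5: { [E → - .] }  — reduce
  I6: { [B → . n - a], [S → a E . B] }  — shift
  I7: { [E → a .] }  — reduce
  I8: { [S → a E B .] }  — reduce
  I9: { [B → n . - a] }  — shift
  I10: { [B → n - . a] }  — shift
  I11: { [B → n - a .] }  — reduce

Conflict in state I1:
  Reduce-reduce conflict: [E → - .] and [S → - .]
So the grammar is NOT LR(0).

Answer: No. Reduce-reduce conflict: [E → - .] and [S → - .]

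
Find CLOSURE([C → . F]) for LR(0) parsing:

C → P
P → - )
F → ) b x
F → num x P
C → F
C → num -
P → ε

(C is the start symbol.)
To compute CLOSURE, for each item [A → α.Bβ] where B is a non-terminal, add [B → .γ] for all productions B → γ; repeat for the newly added items until nothing changes.

Start with: [C → . F]
  [C → . F] has the dot before F: add [F → . ) b x], [F → . num x P]
No further items can be added.

CLOSURE = { [C → . F], [F → . ) b x], [F → . num x P] }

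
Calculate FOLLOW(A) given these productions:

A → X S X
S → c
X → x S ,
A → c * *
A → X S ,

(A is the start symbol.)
To compute FOLLOW(A), find every occurrence of A on a right-hand side N → α A β: add FIRST(β) \ {ε}, and if β is empty or nullable also add FOLLOW(N). Iterate to a fixed point.

A is the start symbol, so $ ∈ FOLLOW(A).
A does not occur on any right-hand side.

Taking the union: FOLLOW(A) = { $ }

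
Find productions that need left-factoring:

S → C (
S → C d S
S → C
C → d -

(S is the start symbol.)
Yes, S has productions with common prefix 'C'

Left-factoring is needed when two productions for the same non-terminal
share a common prefix on the right-hand side.

Productions for S:
  S → C (
  S → C d S
  S → C

Found common prefix 'C' in productions for S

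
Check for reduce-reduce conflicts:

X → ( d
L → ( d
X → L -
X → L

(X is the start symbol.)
Yes — I5: [L → ( d .] vs [X → ( d .]

A reduce-reduce conflict occurs when an LR(0) state has two complete items [A → α .] and [B → β .] — both call for a reduction, and with no lookahead the parser cannot choose between them.

Augment with X' → X and build the canonical LR(0) collection (I0 = CLOSURE({[X' → . X]}), then GOTO on every symbol after a dot until no new states appear). It has 6 states:
  I0: { [L → . ( d], [X → . ( d], [X → . L -], [X → . L], [X' → . X] }  — shift
  I1: { [L → ( . d], [X → ( . d] }  — shift
  I2: { [X → L . -], [X → L .] }  — shift, reduce
  I3: { [X' → X .] }  — accept
  I4: { [X → L - .] }  — reduce
  I5: { [L → ( d .], [X → ( d .] }  — 2 reduces

I5 contains complete items [L → ( d .], [X → ( d .] — reduce-reduce conflict.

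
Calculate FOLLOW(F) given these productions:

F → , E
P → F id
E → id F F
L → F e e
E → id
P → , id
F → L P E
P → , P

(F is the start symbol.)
{ $, ',', 'e', 'id' }

To compute FOLLOW(F), find every occurrence of F on a right-hand side N → α F β: add FIRST(β) \ {ε}, and if β is empty or nullable also add FOLLOW(N). Iterate to a fixed point.

F is the start symbol, so $ ∈ FOLLOW(F).
In P → F id: F is followed by id, add FIRST(id) \ {ε} = { 'id' }
In E → id F F: F is followed by F, add FIRST(F) \ {ε} = { ',' }
In E → id F F: F is at the end, add FOLLOW(E)
In L → F e e: F is followed by e e, add FIRST(e e) \ {ε} = { 'e' }

The FOLLOW sets referred to above (computed the same way, to a fixed point):
  FOLLOW(E) = { $, ',', 'e', 'id' }

Taking the union: FOLLOW(F) = { $, ',', 'e', 'id' }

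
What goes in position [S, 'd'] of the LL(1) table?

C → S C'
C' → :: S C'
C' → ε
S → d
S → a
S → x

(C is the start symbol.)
To find M[S, 'd'], we find productions for S where 'd' is in the predict set (PREDICT(N → α) = (FIRST(α) \ {ε}) ∪ (FOLLOW(N) if α ⇒* ε)).

S → d: PREDICT = { 'd' }
  'd' is in predict set, so this production goes in M[S, 'd']
S → a: PREDICT = { 'a' }
S → x: PREDICT = { 'x' }

M[S, 'd'] = S → d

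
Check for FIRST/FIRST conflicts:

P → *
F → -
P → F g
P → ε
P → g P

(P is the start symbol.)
FIRST sets of the non-terminals at (or reachable through a nullable prefix from) the front of some alternative:
  FIRST(F) = { '-' }

Productions for P:
  P → *: FIRST = { '*' }
  P → F g: FIRST = { '-' }
  P → ε: FIRST = { ε }
  P → g P: FIRST = { 'g' }
F has only one production, so no FIRST/FIRST conflict is possible there.

All alternatives of each non-terminal have pairwise disjoint FIRST sets.

Answer: No FIRST/FIRST conflicts.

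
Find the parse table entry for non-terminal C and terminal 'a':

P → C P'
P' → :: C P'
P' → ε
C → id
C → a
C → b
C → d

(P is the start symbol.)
To find M[C, 'a'], we find productions for C where 'a' is in the predict set (PREDICT(N → α) = (FIRST(α) \ {ε}) ∪ (FOLLOW(N) if α ⇒* ε)).

C → id: PREDICT = { 'id' }
C → a: PREDICT = { 'a' }
  'a' is in predict set, so this production goes in M[C, 'a']
C → b: PREDICT = { 'b' }
C → d: PREDICT = { 'd' }

M[C, 'a'] = C → a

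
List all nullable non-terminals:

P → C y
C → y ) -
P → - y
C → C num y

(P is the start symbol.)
A non-terminal is nullable if it can derive ε (the empty string): either it has an ε-production, or it has a production whose right-hand side consists entirely of nullable non-terminals.

There are no ε-productions, so no non-terminal can derive ε.
No non-terminals are nullable.

Answer: None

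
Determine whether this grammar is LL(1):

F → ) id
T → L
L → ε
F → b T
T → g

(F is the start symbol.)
Yes, the grammar is LL(1).

A grammar is LL(1) if for each non-terminal N with multiple productions, the predict sets of those productions are pairwise disjoint, where PREDICT(N → α) = (FIRST(α) \ {ε}) ∪ (FOLLOW(N) if α ⇒* ε).

Relevant sets:
  FIRST(L) = { ε }
  FOLLOW(T) = { $ }

For F:
  PREDICT(F → ')' id) = { ')' }
  PREDICT(F → b T) = { 'b' }
For T:
  PREDICT(T → L) = { $ }
  PREDICT(T → g) = { 'g' }
L has a single production, so nothing to check there.

All predict sets are disjoint. The grammar IS LL(1).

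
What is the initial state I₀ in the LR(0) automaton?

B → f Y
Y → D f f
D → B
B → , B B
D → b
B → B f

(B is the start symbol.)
First, augment the grammar with B' → B
I₀ = CLOSURE({ [B' → . B] }):
  [B' → . B] has the dot before B: add [B → . f Y], [B → . , B B], [B → . B f]
No further items can be added.

I₀ = { [B → . , B B], [B → . B f], [B → . f Y], [B' → . B] }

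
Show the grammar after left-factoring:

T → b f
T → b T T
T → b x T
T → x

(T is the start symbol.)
T → b T'
T' → f
T' → T T
T' → x T
T → x

Left-factoring transforms A → αβ₁ | αβ₂ into A → αA' and A' → β₁ | β₂
(α is the longest common prefix among the alternatives). Repeat until
no nonterminal has two alternatives with a common prefix.

Round 1: T has alternatives sharing prefix 'b'. Introduce T': T → b T'
  Add: T' → f
  Add: T' → T T
  Add: T' → x T

No remaining common prefixes — done.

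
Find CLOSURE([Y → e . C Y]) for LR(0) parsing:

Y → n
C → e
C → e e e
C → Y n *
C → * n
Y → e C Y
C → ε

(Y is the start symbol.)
{ [C → . * n], [C → . Y n *], [C → . e e e], [C → . e], [C → .], [Y → . e C Y], [Y → . n], [Y → e . C Y] }

Start with: [Y → e . C Y]
  [Y → e . C Y] has the dot before C: add [C → . e], [C → . e e e], [C → . Y n *], [C → . * n], [C → .]
  [C → . Y n *] has the dot before Y: add [Y → . n], [Y → . e C Y]
No further items can be added.

CLOSURE = { [C → . * n], [C → . Y n *], [C → . e e e], [C → . e], [C → .], [Y → . e C Y], [Y → . n], [Y → e . C Y] }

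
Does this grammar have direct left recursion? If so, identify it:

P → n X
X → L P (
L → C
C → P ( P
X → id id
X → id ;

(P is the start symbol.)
P → n X: starts with n
X → L P (: starts with L
L → C: starts with C
C → P ( P: starts with P
X → id id: starts with id
X → id ;: starts with id

No direct left recursion found.

Answer: No direct left recursion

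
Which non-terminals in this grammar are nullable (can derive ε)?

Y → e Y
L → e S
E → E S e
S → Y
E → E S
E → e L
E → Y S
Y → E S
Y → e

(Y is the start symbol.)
A non-terminal is nullable if it can derive ε (the empty string): either it has an ε-production, or it has a production whose right-hand side consists entirely of nullable non-terminals.

There are no ε-productions, so no non-terminal can derive ε.
No non-terminals are nullable.

Answer: None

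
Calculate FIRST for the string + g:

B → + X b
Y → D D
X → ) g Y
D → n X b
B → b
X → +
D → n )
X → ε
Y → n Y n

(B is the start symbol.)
{ '+' }

To compute FIRST(+ g), process the symbols left to right:
Symbol + is a terminal. Add '+' and stop.
FIRST(+ g) = { '+' }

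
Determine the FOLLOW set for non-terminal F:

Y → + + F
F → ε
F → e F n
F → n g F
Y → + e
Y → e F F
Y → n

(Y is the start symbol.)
To compute FOLLOW(F), find every occurrence of F on a right-hand side N → α F β: add FIRST(β) \ {ε}, and if β is empty or nullable also add FOLLOW(N). Iterate to a fixed point.

In Y → + + F: F is at the end, add FOLLOW(Y)
In F → e F n: F is followed by n, add FIRST(n) \ {ε} = { 'n' }
In F → n g F: F is at the end; this adds FOLLOW(F) to itself — nothing new
In Y → e F F: F is followed by F, add FIRST(F) \ {ε} = { 'e', 'n' }
  F is nullable, so also add FOLLOW(Y)
In Y → e F F: F is at the end, add FOLLOW(Y)

The FOLLOW sets referred to above (computed the same way, to a fixed point):
  FOLLOW(Y) = { $ }

Taking the union: FOLLOW(F) = { $, 'e', 'n' }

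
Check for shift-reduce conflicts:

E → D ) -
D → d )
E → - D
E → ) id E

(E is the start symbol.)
No shift-reduce conflicts

A shift-reduce conflict occurs when an LR(0) state has both:
  - a complete (reduce) item [A → α .] (dot at the end), and
  - a shift item [B → β . c γ] (dot before a terminal).

Augment with E' → E and build the canonical LR(0) collection (I0 = CLOSURE({[E' → . E]}), then GOTO on every symbol after a dot until no new states appear). It has 12 states:
  I0: { [D → . d )], [E → . ) id E], [E → . - D], [E → . D ) -], [E' → . E] }  — shift
  I1: { [E → ) . id E] }  — shift
  I2: { [D → . d )], [E → - . D] }  — shift
  I3: { [E → D . ) -] }  — shift
  I4: { [E' → E .] }  — accept
  I5: { [D → d . )] }  — shift
  I6: { [D → d ) .] }  — reduce
  I7: { [E → D ) . -] }  — shift
  I8: { [E → D ) - .] }  — reduce
  I9: { [E → - D .] }  — reduce
  I10: { [D → . d )], [E → ) id . E], [E → . ) id E], [E → . - D], [E → . D ) -] }  — shift
  I11: { [E → ) id E .] }  — reduce

No state contains both a complete item and a shift item.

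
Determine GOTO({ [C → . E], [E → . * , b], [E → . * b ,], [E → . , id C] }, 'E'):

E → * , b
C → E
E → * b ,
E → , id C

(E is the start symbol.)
{ [C → E .] }

GOTO(I, 'E') = CLOSURE({ [A → αX.β] : [A → α.Xβ] ∈ I, X = 'E' })

Items with dot before 'E', with the dot advanced:
  [C → . E] → [C → E .]
Closure adds nothing (no advanced item has the dot before a non-terminal).

GOTO = { [C → E .] }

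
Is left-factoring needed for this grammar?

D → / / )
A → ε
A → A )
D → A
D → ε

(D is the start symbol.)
Left-factoring is needed when two productions for the same non-terminal
share a common prefix on the right-hand side.

Productions for D:
  D → / / )
  D → A
  D → ε
Productions for A:
  A → ε
  A → A )

No common prefixes found.

Answer: No, left-factoring is not needed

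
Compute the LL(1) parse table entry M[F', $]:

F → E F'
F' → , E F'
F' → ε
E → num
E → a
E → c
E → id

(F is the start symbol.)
F' → ε

To find M[F', $], we find productions for F' where $ is in the predict set (PREDICT(N → α) = (FIRST(α) \ {ε}) ∪ (FOLLOW(N) if α ⇒* ε)).

Relevant sets:
  FOLLOW(F') = { $ }

F' → , E F': PREDICT = { ',' }
F' → ε: PREDICT = { $ }
  $ is in predict set, so this production goes in M[F', $]

M[F', $] = F' → ε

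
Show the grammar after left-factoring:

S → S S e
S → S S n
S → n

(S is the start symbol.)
S → S S S'
S' → e
S' → n
S → n

Left-factoring transforms A → αβ₁ | αβ₂ into A → αA' and A' → β₁ | β₂
(α is the longest common prefix among the alternatives). Repeat until
no nonterminal has two alternatives with a common prefix.

Round 1: S has alternatives sharing prefix 'S S'. Introduce S': S → S S S'
  Add: S' → e
  Add: S' → n

No remaining common prefixes — done.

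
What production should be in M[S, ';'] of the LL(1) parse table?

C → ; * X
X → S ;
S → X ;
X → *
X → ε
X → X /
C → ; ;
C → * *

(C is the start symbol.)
S → X ;

To find M[S, ';'], we find productions for S where ';' is in the predict set (PREDICT(N → α) = (FIRST(α) \ {ε}) ∪ (FOLLOW(N) if α ⇒* ε)).

Relevant sets:
  FIRST(X) = { '*', '/', ';', ε }

S → X ;: PREDICT = { '*', '/', ';' }
  ';' is in predict set, so this production goes in M[S, ';']

M[S, ';'] = S → X ;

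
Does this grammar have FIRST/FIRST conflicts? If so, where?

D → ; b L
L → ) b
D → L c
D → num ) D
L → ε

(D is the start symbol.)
No FIRST/FIRST conflicts.

FIRST sets of the non-terminals at (or reachable through a nullable prefix from) the front of some alternative:
  FIRST(L) = { ')', ε }

Productions for D:
  D → ; b L: FIRST = { ';' }
  D → L c: FIRST = { ')', 'c' }
  D → num ) D: FIRST = { 'num' }
Productions for L:
  L → ) b: FIRST = { ')' }
  L → ε: FIRST = { ε }

All alternatives of each non-terminal have pairwise disjoint FIRST sets.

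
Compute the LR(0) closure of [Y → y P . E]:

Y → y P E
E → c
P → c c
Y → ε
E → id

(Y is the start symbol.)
To compute CLOSURE, for each item [A → α.Bβ] where B is a non-terminal, add [B → .γ] for all productions B → γ; repeat for the newly added items until nothing changes.

Start with: [Y → y P . E]
  [Y → y P . E] has the dot before E: add [E → . c], [E → . id]
No further items can be added.

CLOSURE = { [E → . c], [E → . id], [Y → y P . E] }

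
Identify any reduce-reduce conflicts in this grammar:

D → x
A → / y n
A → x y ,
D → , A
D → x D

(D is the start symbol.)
No reduce-reduce conflicts

A reduce-reduce conflict occurs when an LR(0) state has two complete items [A → α .] and [B → β .] — both call for a reduction, and with no lookahead the parser cannot choose between them.

Augment with D' → D and build the canonical LR(0) collection (I0 = CLOSURE({[D' → . D]}), then GOTO on every symbol after a dot until no new states appear). It has 12 states:
  I0: { [D → . , A], [D → . x D], [D → . x], [D' → . D] }  — shift
  I1: { [A → . / y n], [A → . x y ,], [D → , . A] }  — shift
  I2: { [D' → D .] }  — accept
  I3: { [D → . , A], [D → . x D], [D → . x], [D → x . D], [D → x .] }  — shift, reduce
  I4: { [D → x D .] }  — reduce
  I5: { [A → / . y n] }  — shift
  I6: { [D → , A .] }  — reduce
  I7: { [A → x . y ,] }  — shift
  I8: { [A → x y . ,] }  — shift
  I9: { [A → x y , .] }  — reduce
  I10: { [A → / y . n] }  — shift
  I11: { [A → / y n .] }  — reduce

No state contains more than one complete item.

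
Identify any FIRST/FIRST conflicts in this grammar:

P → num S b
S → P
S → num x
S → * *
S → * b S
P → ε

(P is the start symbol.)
A FIRST/FIRST conflict occurs when two productions N → α and N → β for the same non-terminal have FIRST(α) ∩ FIRST(β) ≠ ∅ (with ε ∈ FIRST of a nullable right-hand side, so two nullable alternatives also conflict).

FIRST sets of the non-terminals at (or reachable through a nullable prefix from) the front of some alternative:
  FIRST(P) = { 'num', ε }

Productions for P:
  P → num S b: FIRST = { 'num' }
  P → ε: FIRST = { ε }
Productions for S:
  S → P: FIRST = { 'num', ε }
  S → num x: FIRST = { 'num' }
  S → * *: FIRST = { '*' }
  S → * b S: FIRST = { '*' }

Conflict for S: S → P and S → num x
  Overlap: { 'num' }
Conflict for S: S → * * and S → * b S
  Overlap: { '*' }

Answer: Yes. S → P / S → num x on { 'num' }; S → '*' '*' / S → '*' b S on { '*' }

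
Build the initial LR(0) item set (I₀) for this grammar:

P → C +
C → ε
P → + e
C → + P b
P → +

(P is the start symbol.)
First, augment the grammar with P' → P
I₀ = CLOSURE({ [P' → . P] }):
  [P' → . P] has the dot before P: add [P → . C +], [P → . + e], [P → . +]
  [P → . C +] has the dot before C: add [C → .], [C → . + P b]
No further items can be added.

I₀ = { [C → . + P b], [C → .], [P → . + e], [P → . +], [P → . C +], [P' → . P] }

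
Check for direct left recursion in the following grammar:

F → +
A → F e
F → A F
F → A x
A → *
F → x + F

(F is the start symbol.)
No direct left recursion

F → +: starts with '+'
A → F e: starts with F
F → A F: starts with A
F → A x: starts with A
A → *: starts with '*'
F → x + F: starts with x

No direct left recursion found.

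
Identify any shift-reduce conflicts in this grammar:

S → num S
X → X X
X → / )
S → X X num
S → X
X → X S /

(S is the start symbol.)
Yes — I3: [S → X .] vs [S → . num S]; I7: [S → X .] vs [S → X X . num]; I8: [S → X X num .] vs [S → . num S]

A shift-reduce conflict occurs when an LR(0) state has both:
  - a complete (reduce) item [A → α .] (dot at the end), and
  - a shift item [B → β . c γ] (dot before a terminal).

Augment with S' → S and build the canonical LR(0) collection (I0 = CLOSURE({[S' → . S]}), then GOTO on every symbol after a dot until no new states appear). It has 11 states:
  I0: { [S → . X X num], [S → . X], [S → . num S], [S' → . S], [X → . / )], [X → . X S /], [X → . X X] }  — shift
  I1: { [X → / . )] }  — shift
  I2: { [S' → S .] }  — accept
  I3: { [S → . X X num], [S → . X], [S → . num S], [S → X . X num], [S → X .], [X → . / )], [X → . X S /], [X → . X X], [X → X . S /], [X → X . X] }  — shift, reduce
  I4: { [S → . X X num], [S → . X], [S → . num S], [S → num . S], [X → . / )], [X → . X S /], [X → . X X] }  — shift
  I5: { [S → num S .] }  — reduce
  I6: { [X → X S . /] }  — shift
  I7: { [S → . X X num], [S → . X], [S → . num S], [S → X . X num], [S → X .], [S → X X . num], [X → . / )], [X → . X S /], [X → . X X], [X → X . S /], [X → X . X], [X → X X .] }  — shift, 2 reduces
  I8: { [S → . X X num], [S → . X], [S → . num S], [S → X X num .], [S → num . S], [X → . / )], [X → . X S /], [X → . X X] }  — shift, reduce
  I9: { [X → X S / .] }  — reduce
  I10: { [X → / ) .] }  — reduce

I3 contains reduce item [S → X .] and shift items [S → . num S], [X → . / )] — shift-reduce conflict.
I7 contains reduce items [S → X .], [X → X X .] and shift items [S → X X . num], [S → . num S], [X → . / )] — shift-reduce conflict.
I8 contains reduce item [S → X X num .] and shift items [S → . num S], [X → . / )] — shift-reduce conflict.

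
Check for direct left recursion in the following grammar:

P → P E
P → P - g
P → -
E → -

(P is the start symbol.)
Yes, P is left-recursive

P → P E: LEFT RECURSIVE (starts with P)
P → P - g: LEFT RECURSIVE (starts with P)
P → -: starts with '-'
E → -: starts with '-'

The grammar has direct left recursion on: P.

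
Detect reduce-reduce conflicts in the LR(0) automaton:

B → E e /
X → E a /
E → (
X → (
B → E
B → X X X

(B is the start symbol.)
Yes — I1: [E → ( .] vs [X → ( .]

Augment with B' → B and build the canonical LR(0) collection (I0 = CLOSURE({[B' → . B]}), then GOTO on every symbol after a dot until no new states appear). It has 12 states:
  I0: { [B → . E e /], [B → . E], [B → . X X X], [B' → . B], [E → . (], [X → . (], [X → . E a /] }  — shift
  I1: { [E → ( .], [X → ( .] }  — 2 reduces
  I2: { [B' → B .] }  — accept
  I3: { [B → E . e /], [B → E .], [X → E . a /] }  — shift, reduce
  I4: { [B → X . X X], [E → . (], [X → . (], [X → . E a /] }  — shift
  I5: { [X → E . a /] }  — shift
  I6: { [B → X X . X], [E → . (], [X → . (], [X → . E a /] }  — shift
  I7: { [B → X X X .] }  — reduce
  I8: { [X → E a . /] }  — shift
  I9: { [X → E a / .] }  — reduce
  I10: { [B → E e . /] }  — shift
  I11: { [B → E e / .] }  — reduce

I1 contains complete items [E → ( .], [X → ( .] — reduce-reduce conflict.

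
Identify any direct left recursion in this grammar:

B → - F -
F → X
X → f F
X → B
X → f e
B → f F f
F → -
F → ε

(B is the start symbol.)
No direct left recursion

B → - F -: starts with '-'
F → X: starts with X
X → f F: starts with f
X → B: starts with B
X → f e: starts with f
B → f F f: starts with f
F → -: starts with '-'
F → ε: starts with ε

No direct left recursion found.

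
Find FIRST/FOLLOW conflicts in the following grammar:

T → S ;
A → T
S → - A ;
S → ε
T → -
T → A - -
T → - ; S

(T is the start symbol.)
Yes. S → '-' A ';' with FOLLOW(S) on { '-' }

A FIRST/FOLLOW conflict occurs when a non-terminal N has a nullable alternative N → β (β ⇒* ε) and another alternative N → α with FIRST(α) ∩ FOLLOW(N) ≠ ∅: on such a lookahead the parser cannot decide between expanding α and letting N vanish via β.

Nullable non-terminals: S.

S: nullable alternative(s) S → ε; FOLLOW(S) = { $, '-', ';' }
  S → - A ;: FIRST \ {ε} = { '-' } — overlaps FOLLOW(S) on { '-' }: CONFLICT
  S → ε: FIRST \ {ε} = { } — this is the only nullable alternative, skip

A, T have no nullable alternative, so no FIRST/FOLLOW check is needed there.

So the grammar has 1 FIRST/FOLLOW conflict (marked CONFLICT above).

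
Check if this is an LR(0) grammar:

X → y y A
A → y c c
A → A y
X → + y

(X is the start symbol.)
A grammar is LR(0) if no state in the canonical LR(0) collection has:
  - both a shift item (dot before a terminal) and a complete item (shift-reduce conflict), or
  - two or more complete items (reduce-reduce conflict; the accept item [X' → X .] counts as a complete item here).

Augment with X' → X and build the canonical LR(0) collection (I0 = CLOSURE({[X' → . X]}), then GOTO on every symbol after a dot until no new states appear). It has 11 states:
  I0: { [X → . + y], [X → . y y A], [X' → . X] }  — shift
  I1: { [X → + . y] }  — shift
  I2: { [X' → X .] }  — accept
  I3: { [X → y . y A] }  — shift
  I4: { [A → . A y], [A → . y c c], [X → y y . A] }  — shift
  I5: { [A → A . y], [X → y y A .] }  — shift, reduce
  I6: { [A → y . c c] }  — shift
  I7: { [A → y c . c] }  — shift
  I8: { [A → y c c .] }  — reduce
  I9: { [A → A y .] }  — reduce
  I10: { [X → + y .] }  — reduce

Conflict in state I5:
  Shift-reduce conflict between [X → y y A .] and [A → A . y]
So the grammar is NOT LR(0).

Answer: No. Shift-reduce conflict between [X → y y A .] and [A → A . y]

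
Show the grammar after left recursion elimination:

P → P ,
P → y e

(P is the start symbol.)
P → y e P'
P' → , P'
P' → ε

P is directly left-recursive. The standard transformation for
  A → A α₁ | ... | A α_m | β₁ | ... | β_n
is
  A  → β₁ A' | ... | β_n A'
  A' → α₁ A' | ... | α_m A' | ε

P → y e becomes P → y e P'
P → P , becomes P' → , P'
Add P' → ε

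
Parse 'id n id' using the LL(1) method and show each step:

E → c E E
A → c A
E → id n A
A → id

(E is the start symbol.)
Stack is shown with the top on the left.

Stack     Input      Action
---------------------------
E $       id n id $  output E → id n A
id n A $  id n id $  match 'id'
n A $     n id $     match 'n'
A $       id $       output A → id
id $      id $       match 'id'
$         $          accept

The string is accepted.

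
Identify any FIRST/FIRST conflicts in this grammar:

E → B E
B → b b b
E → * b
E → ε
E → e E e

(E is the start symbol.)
No FIRST/FIRST conflicts.

A FIRST/FIRST conflict occurs when two productions N → α and N → β for the same non-terminal have FIRST(α) ∩ FIRST(β) ≠ ∅ (with ε ∈ FIRST of a nullable right-hand side, so two nullable alternatives also conflict).

FIRST sets of the non-terminals at (or reachable through a nullable prefix from) the front of some alternative:
  FIRST(B) = { 'b' }

Productions for E:
  E → B E: FIRST = { 'b' }
  E → * b: FIRST = { '*' }
  E → ε: FIRST = { ε }
  E → e E e: FIRST = { 'e' }
B has only one production, so no FIRST/FIRST conflict is possible there.

All alternatives of each non-terminal have pairwise disjoint FIRST sets.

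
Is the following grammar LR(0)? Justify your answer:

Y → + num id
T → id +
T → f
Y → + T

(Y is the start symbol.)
A grammar is LR(0) if no state in the canonical LR(0) collection has:
  - both a shift item (dot before a terminal) and a complete item (shift-reduce conflict), or
  - two or more complete items (reduce-reduce conflict; the accept item [Y' → Y .] counts as a complete item here).

Augment with Y' → Y and build the canonical LR(0) collection (I0 = CLOSURE({[Y' → . Y]}), then GOTO on every symbol after a dot until no new states appear). It has 9 states:
  I0: { [Y → . + T], [Y → . + num id], [Y' → . Y] }  — shift
  I1: { [T → . f], [T → . id +], [Y → + . T], [Y → + . num id] }  — shift
  I2: { [Y' → Y .] }  — accept
  I3: { [Y → + T .] }  — reduce
  I4: { [T → f .] }  — reduce
  I5: { [T → id . +] }  — shift
  I6: { [Y → + num . id] }  — shift
  I7: { [Y → + num id .] }  — reduce
  I8: { [T → id + .] }  — reduce

Every state is either a pure shift/goto state or contains exactly one complete item and nothing to shift — no conflicts. The grammar is LR(0).

Answer: Yes, the grammar is LR(0)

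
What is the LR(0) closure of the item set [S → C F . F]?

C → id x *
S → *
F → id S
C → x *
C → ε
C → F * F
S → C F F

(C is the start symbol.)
To compute CLOSURE, for each item [A → α.Bβ] where B is a non-terminal, add [B → .γ] for all productions B → γ; repeat for the newly added items until nothing changes.

Start with: [S → C F . F]
  [S → C F . F] has the dot before F: add [F → . id S]
No further items can be added.

CLOSURE = { [F → . id S], [S → C F . F] }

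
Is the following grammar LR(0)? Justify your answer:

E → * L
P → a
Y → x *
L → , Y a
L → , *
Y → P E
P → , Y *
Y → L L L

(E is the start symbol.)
Yes, the grammar is LR(0)

Augment with E' → E and build the canonical LR(0) collection (I0 = CLOSURE({[E' → . E]}), then GOTO on every symbol after a dot until no new states appear). It has 19 states:
  I0: { [E → . * L], [E' → . E] }  — shift
  I1: { [E → * . L], [L → . , *], [L → . , Y a] }  — shift
  I2: { [E' → E .] }  — accept
  I3: { [L → , . *], [L → , . Y a], [L → . , *], [L → . , Y a], [P → . , Y *], [P → . a], [Y → . L L L], [Y → . P E], [Y → . x *] }  — shift
  I4: { [E → * L .] }  — reduce
  I5: { [L → , * .] }  — reduce
  I6: { [L → , . *], [L → , . Y a], [L → . , *], [L → . , Y a], [P → , . Y *], [P → . , Y *], [P → . a], [Y → . L L L], [Y → . P E], [Y → . x *] }  — shift
  I7: { [L → . , *], [L → . , Y a], [Y → L . L L] }  — shift
  I8: { [E → . * L], [Y → P . E] }  — shift
  I9: { [L → , Y . a] }  — shift
  I10: { [P → a .] }  — reduce
  I11: { [Y → x . *] }  — shift
  I12: { [Y → x * .] }  — reduce
  I13: { [L → , Y a .] }  — reduce
  I14: { [Y → P E .] }  — reduce
  I15: { [L → . , *], [L → . , Y a], [Y → L L . L] }  — shift
  I16: { [Y → L L L .] }  — reduce
  I17: { [L → , Y . a], [P → , Y . *] }  — shift
  I18: { [P → , Y * .] }  — reduce

Every state is either a pure shift/goto state or contains exactly one complete item and nothing to shift — no conflicts. The grammar is LR(0).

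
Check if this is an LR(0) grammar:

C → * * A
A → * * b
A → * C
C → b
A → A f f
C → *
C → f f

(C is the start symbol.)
No. Shift-reduce conflict between [C → * .] and [C → * . * A]

A grammar is LR(0) if no state in the canonical LR(0) collection has:
  - both a shift item (dot before a terminal) and a complete item (shift-reduce conflict), or
  - two or more complete items (reduce-reduce conflict; the accept item [C' → C .] counts as a complete item here).

Augment with C' → C and build the canonical LR(0) collection (I0 = CLOSURE({[C' → . C]}), then GOTO on every symbol after a dot until no new states appear). It has 14 states:
  I0: { [C → . * * A], [C → . *], [C → . b], [C → . f f], [C' → . C] }  — shift
  I1: { [C → * . * A], [C → * .] }  — shift, reduce
  I2: { [C' → C .] }  — accept
  I3: { [C → b .] }  — reduce
  I4: { [C → f . f] }  — shift
  I5: { [C → f f .] }  — reduce
  I6: { [A → . * * b], [A → . * C], [A → . A f f], [C → * * . A] }  — shift
  I7: { [A → * . * b], [A → * . C], [C → . * * A], [C → . *], [C → . b], [C → . f f] }  — shift
  I8: { [A → A . f f], [C → * * A .] }  — shift, reduce
  I9: { [A → A f . f] }  — shift
  I10: { [A → A f f .] }  — reduce
  I11: { [A → * * . b], [C → * . * A], [C → * .] }  — shift, reduce
  I12: { [A → * C .] }  — reduce
  I13: { [A → * * b .] }  — reduce

Conflict in state I1:
  Shift-reduce conflict between [C → * .] and [C → * . * A]
So the grammar is NOT LR(0).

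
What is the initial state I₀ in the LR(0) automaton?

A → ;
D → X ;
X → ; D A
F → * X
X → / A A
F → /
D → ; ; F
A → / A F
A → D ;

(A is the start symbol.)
{ [A → . / A F], [A → . ;], [A → . D ;], [A' → . A], [D → . ; ; F], [D → . X ;], [X → . / A A], [X → . ; D A] }

First, augment the grammar with A' → A
I₀ = CLOSURE({ [A' → . A] }):
  [A' → . A] has the dot before A: add [A → . ;], [A → . / A F], [A → . D ;]
  [A → . D ;] has the dot before D: add [D → . X ;], [D → . ; ; F]
  [D → . X ;] has the dot before X: add [X → . ; D A], [X → . / A A]
No further items can be added.

I₀ = { [A → . / A F], [A → . ;], [A → . D ;], [A' → . A], [D → . ; ; F], [D → . X ;], [X → . / A A], [X → . ; D A] }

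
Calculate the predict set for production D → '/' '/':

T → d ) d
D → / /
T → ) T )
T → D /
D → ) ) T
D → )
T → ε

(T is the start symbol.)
{ '/' }

PREDICT(D → '/' '/') = (FIRST(RHS) \ {ε}) ∪ (FOLLOW(D) if ε ∈ FIRST(RHS), i.e. RHS ⇒* ε)
FIRST('/' '/') = { '/' }
ε ∉ FIRST('/' '/'), so FOLLOW(D) is not added.
PREDICT(D → '/' '/') = { '/' }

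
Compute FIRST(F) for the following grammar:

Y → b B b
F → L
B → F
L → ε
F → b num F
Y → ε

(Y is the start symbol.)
{ 'b', ε }

To compute FIRST(F), examine every production with F on the left-hand side, reading each right-hand side left to right until a non-nullable symbol is reached.

FIRST sets of the other non-terminals involved (by the same procedure, iterated to a fixed point):
  FIRST(L) = { ε }

From F → L:
  - L is a non-terminal: add FIRST(L) \ {ε} = { }
    L is nullable and nothing follows, so the whole right-hand side can vanish: ε ∈ FIRST(F)
From F → b num F:
  - b is a terminal: add 'b' and stop

Collecting: FIRST(F) = { 'b', ε }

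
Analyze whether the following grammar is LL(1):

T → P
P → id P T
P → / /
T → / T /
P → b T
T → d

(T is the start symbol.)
Relevant sets:
  FIRST(P) = { '/', 'b', 'id' }

For T:
  PREDICT(T → P) = { '/', 'b', 'id' }
  PREDICT(T → '/' T '/') = { '/' }
  PREDICT(T → d) = { 'd' }
For P:
  PREDICT(P → id P T) = { 'id' }
  PREDICT(P → '/' '/') = { '/' }
  PREDICT(P → b T) = { 'b' }

Conflict found: Predict set conflict for T: { '/' }
The grammar is NOT LL(1).

Answer: No. Predict set conflict for T: { '/' }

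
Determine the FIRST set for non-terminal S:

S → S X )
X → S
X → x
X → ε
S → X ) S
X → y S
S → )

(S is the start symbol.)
{ ')', 'x', 'y' }

To compute FIRST(S), examine every production with S on the left-hand side, reading each right-hand side left to right until a non-nullable symbol is reached.

FIRST sets of the other non-terminals involved (by the same procedure, iterated to a fixed point):
  FIRST(X) = { ')', 'x', 'y', ε }

From S → S X ):
  - S is the symbol being defined: contributes nothing new
    S is not nullable, so stop
From S → X ) S:
  - X is a non-terminal: add FIRST(X) \ {ε} = { ')', 'x', 'y' }
    X is nullable, so continue to the next symbol
  - ')' is a terminal: add ')' and stop
From S → ):
  - ')' is a terminal: add ')' and stop

Collecting: FIRST(S) = { ')', 'x', 'y' }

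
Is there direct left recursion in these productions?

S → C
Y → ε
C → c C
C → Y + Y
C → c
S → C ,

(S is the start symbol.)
No direct left recursion

S → C: starts with C
Y → ε: starts with ε
C → c C: starts with c
C → Y + Y: starts with Y
C → c: starts with c
S → C ,: starts with C

No direct left recursion found.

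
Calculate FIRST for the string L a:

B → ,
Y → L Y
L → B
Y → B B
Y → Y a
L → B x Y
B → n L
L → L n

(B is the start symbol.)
{ ',', 'n' }

FIRST sets of the non-terminals involved (from the grammar, by fixed-point iteration):
  FIRST(L) = { ',', 'n' }

To compute FIRST(L a), process the symbols left to right:
Symbol L is a non-terminal. Add FIRST(L) \ {ε} = { ',', 'n' }
L is not nullable (ε ∉ FIRST(L)), so stop here.
FIRST(L a) = { ',', 'n' }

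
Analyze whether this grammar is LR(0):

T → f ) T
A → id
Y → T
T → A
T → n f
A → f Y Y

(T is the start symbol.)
A grammar is LR(0) if no state in the canonical LR(0) collection has:
  - both a shift item (dot before a terminal) and a complete item (shift-reduce conflict), or
  - two or more complete items (reduce-reduce conflict; the accept item [T' → T .] counts as a complete item here).

Augment with T' → T and build the canonical LR(0) collection (I0 = CLOSURE({[T' → . T]}), then GOTO on every symbol after a dot until no new states appear). It has 12 states:
  I0: { [A → . f Y Y], [A → . id], [T → . A], [T → . f ) T], [T → . n f], [T' → . T] }  — shift
  I1: { [T → A .] }  — reduce
  I2: { [T' → T .] }  — accept
  I3: { [A → . f Y Y], [A → . id], [A → f . Y Y], [T → . A], [T → . f ) T], [T → . n f], [T → f . ) T], [Y → . T] }  — shift
  I4: { [A → id .] }  — reduce
  I5: { [T → n . f] }  — shift
  I6: { [T → n f .] }  — reduce
  I7: { [A → . f Y Y], [A → . id], [T → . A], [T → . f ) T], [T → . n f], [T → f ) . T] }  — shift
  I8: { [Y → T .] }  — reduce
  I9: { [A → . f Y Y], [A → . id], [A → f Y . Y], [T → . A], [T → . f ) T], [T → . n f], [Y → . T] }  — shift
  I10: { [A → f Y Y .] }  — reduce
  I11: { [T → f ) T .] }  — reduce

Every state is either a pure shift/goto state or contains exactly one complete item and nothing to shift — no conflicts. The grammar is LR(0).

Answer: Yes, the grammar is LR(0)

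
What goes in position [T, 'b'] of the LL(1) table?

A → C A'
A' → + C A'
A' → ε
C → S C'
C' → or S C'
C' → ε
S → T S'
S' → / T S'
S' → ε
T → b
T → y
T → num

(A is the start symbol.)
T → b

To find M[T, 'b'], we find productions for T where 'b' is in the predict set (PREDICT(N → α) = (FIRST(α) \ {ε}) ∪ (FOLLOW(N) if α ⇒* ε)).

T → b: PREDICT = { 'b' }
  'b' is in predict set, so this production goes in M[T, 'b']
T → y: PREDICT = { 'y' }
T → num: PREDICT = { 'num' }

M[T, 'b'] = T → b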